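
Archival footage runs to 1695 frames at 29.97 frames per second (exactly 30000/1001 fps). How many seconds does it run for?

56.5565 seconds

Running time = 1695 / (30000/1001) = 56.5565 s.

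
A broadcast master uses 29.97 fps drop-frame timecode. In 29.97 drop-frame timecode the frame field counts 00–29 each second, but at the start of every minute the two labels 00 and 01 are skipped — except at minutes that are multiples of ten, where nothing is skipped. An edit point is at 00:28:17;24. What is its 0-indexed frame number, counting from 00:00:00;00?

50882

Complete 10-minute blocks: 2, each 17982 frames → 35964.
Remaining 8 whole minutes in the current block: 1800 + 7 × 1798 = 14386 frames.
Within the current minute: 17 × 30 + 24 − 2 = 532 (labels ;00/;01 skipped at this minute). Total = 35964 + 14386 + 532 = 50882.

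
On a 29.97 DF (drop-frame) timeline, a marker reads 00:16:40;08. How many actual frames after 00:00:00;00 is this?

29978

Complete 10-minute blocks: 1, each 17982 frames → 17982.
Remaining 6 whole minutes in the current block: 1800 + 5 × 1798 = 10790 frames.
Within the current minute: 40 × 30 + 8 − 2 = 1206 (labels ;00/;01 skipped at this minute). Total = 17982 + 10790 + 1206 = 29978.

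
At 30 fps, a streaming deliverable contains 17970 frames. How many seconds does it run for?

Running time = 17970 / (30) = 599 s.

599 seconds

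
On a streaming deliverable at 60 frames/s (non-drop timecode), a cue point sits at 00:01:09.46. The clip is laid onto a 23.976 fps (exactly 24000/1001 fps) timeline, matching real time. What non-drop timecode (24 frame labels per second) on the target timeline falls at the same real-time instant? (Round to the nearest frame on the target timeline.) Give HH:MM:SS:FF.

00:01:09:17

Source frame index: (0×3600 + 1×60 + 9) × 60 + 46 = 4186.
Real time: 4186 / (60) = 2093/30 s.
Target frame: (2093/30) × (24000/1001) = 18400/11 ≈ 1672.727 → 1673.
At 24 labels/s: frame 1673 → 00:01:09:17.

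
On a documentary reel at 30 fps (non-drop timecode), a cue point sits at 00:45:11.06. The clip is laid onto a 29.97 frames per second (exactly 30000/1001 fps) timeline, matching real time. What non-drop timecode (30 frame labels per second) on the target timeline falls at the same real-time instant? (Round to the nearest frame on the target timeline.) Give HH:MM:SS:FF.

00:45:08:15

Source frame index: (0×3600 + 45×60 + 11) × 30 + 6 = 81336.
Real time: 81336 / (30) = 13556/5 s.
Target frame: (13556/5) × (30000/1001) = 81336000/1001 ≈ 81254.745 → 81255.
At 30 labels/s: frame 81255 → 00:45:08:15.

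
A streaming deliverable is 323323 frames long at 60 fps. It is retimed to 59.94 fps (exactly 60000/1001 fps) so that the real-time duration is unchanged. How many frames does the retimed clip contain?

Target frames = source frames × (target rate / source rate) = 323323 × (60000/1001)/(60) = 323323 × 1000/1001 = 323000.

323000 frames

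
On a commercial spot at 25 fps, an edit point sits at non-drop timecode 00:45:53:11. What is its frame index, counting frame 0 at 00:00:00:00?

68836

Total seconds to the label: (0 × 3600 + 45 × 60 + 53) = 2753.
Frame index = 2753 × 25 + 11 = 68836.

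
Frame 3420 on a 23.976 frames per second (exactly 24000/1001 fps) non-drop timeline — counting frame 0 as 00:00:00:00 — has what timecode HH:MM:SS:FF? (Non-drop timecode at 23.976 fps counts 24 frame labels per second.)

00:02:22:12

3420 ÷ 24 = 142 full seconds, remainder 12 frames.
142 s = 0 h 2 min 22 s.
Timecode: 00:02:22:12.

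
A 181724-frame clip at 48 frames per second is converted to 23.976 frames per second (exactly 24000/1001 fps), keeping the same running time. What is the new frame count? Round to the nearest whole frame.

90771 frames

Frames at target rate = 181724 × (24000/1001) / (48) = 90862000/1001 ≈ 90771.229.
Nearest whole frame: 90771.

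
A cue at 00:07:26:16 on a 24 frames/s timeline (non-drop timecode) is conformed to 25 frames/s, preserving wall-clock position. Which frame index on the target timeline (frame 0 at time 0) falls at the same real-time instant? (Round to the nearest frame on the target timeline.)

Source frame index: (0×3600 + 7×60 + 26) × 24 + 16 = 10720.
Real time: 10720 / (24) = 1340/3 s.
Target frame: (1340/3) × (25) = 33500/3 ≈ 11166.667 → 11167.

frame 11167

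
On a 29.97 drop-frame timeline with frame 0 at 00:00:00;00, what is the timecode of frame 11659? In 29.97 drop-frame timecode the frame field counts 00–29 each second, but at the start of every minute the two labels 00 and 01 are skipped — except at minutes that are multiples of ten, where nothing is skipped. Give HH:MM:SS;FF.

Each 10-minute DF block holds 10 × 60 × 30 − 9 × 2 = 17982 frames. 11659 ÷ 17982 → 0 full blocks, remainder 11659.
Within the partial block the first minute is 1800 frames and each further minute 1798, so 6 further minute boundaries passed. Total skipped labels = 18 × 0 + 2 × 6 = 12.
Non-drop label index = 11659 + 12 = 11671; at 30 labels/s that is 00:06:29:01, i.e. DF 00:06:29;01.

00:06:29;01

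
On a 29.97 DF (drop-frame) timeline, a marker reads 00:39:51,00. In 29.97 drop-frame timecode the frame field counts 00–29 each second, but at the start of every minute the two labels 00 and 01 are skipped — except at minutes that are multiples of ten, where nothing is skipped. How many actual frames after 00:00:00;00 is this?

71658

As if non-drop at 30 labels/s: (0 × 3600 + 39 × 60 + 51) × 30 + 0 = 71730.
Minute boundaries passed: 39; those not divisible by 10: 39 − 3 = 36; dropped labels = 2 × 36 = 72.
Actual frame index = 71730 − 72 = 71658.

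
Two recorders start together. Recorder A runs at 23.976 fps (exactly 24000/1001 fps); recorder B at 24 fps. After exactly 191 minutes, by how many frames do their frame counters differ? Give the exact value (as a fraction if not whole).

191 min = 11460 s.
A emits 24000/1001 × 11460 = 275040000/1001 frames; B emits 24 × 11460 = 275040.
Difference = 275040/1001 frames (≈ 274.7652); B is ahead of A.

275040/1001 frames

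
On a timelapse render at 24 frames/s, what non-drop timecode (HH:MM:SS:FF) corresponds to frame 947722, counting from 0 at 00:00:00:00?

10:58:08:10

947722 ÷ 24 = 39488 full seconds, remainder 10 frames.
39488 s = 10 h 58 min 8 s.
Timecode: 10:58:08:10.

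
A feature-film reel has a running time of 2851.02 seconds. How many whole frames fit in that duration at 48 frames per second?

136848 frames

Frames = 2851.02 × 48 = 3421224/25 ≈ 136848.9600.
Complete frames: 136848.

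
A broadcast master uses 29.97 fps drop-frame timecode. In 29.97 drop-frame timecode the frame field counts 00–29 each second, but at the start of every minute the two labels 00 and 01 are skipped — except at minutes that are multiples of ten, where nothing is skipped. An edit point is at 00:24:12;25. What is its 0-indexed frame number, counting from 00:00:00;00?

43541

Complete 10-minute blocks: 2, each 17982 frames → 35964.
Remaining 4 whole minutes in the current block: 1800 + 3 × 1798 = 7194 frames.
Within the current minute: 12 × 30 + 25 − 2 = 383 (labels ;00/;01 skipped at this minute). Total = 35964 + 7194 + 383 = 43541.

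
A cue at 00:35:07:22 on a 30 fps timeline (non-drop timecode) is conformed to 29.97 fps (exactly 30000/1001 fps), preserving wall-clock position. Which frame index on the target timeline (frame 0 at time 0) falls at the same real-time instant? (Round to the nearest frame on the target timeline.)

frame 63169

Source frame index: (0×3600 + 35×60 + 7) × 30 + 22 = 63232.
Real time: 63232 / (30) = 31616/15 s.
Target frame: (31616/15) × (30000/1001) = 4864000/77 ≈ 63168.831 → 63169.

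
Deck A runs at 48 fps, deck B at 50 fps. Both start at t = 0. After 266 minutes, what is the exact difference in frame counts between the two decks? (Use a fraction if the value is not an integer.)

266 min = 15960 s.
A emits 48 × 15960 = 766080 frames; B emits 50 × 15960 = 798000.
Difference = 31920 frames; B is ahead of A.

31920 frames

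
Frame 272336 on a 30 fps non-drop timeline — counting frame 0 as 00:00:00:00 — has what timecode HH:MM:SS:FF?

272336 ÷ 30 = 9077 full seconds, remainder 26 frames.
9077 s = 2 h 31 min 17 s.
Timecode: 02:31:17:26.

02:31:17:26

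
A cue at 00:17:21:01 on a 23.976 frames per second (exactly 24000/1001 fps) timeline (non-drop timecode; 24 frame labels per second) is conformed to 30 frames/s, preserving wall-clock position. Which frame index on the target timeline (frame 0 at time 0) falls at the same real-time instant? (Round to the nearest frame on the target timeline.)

frame 31262

Source frame index: (0×3600 + 17×60 + 21) × 24 + 1 = 24985.
Real time: 24985 / (24000/1001) = 5001997/4800 s.
Target frame: (5001997/4800) × (30) = 5001997/160 ≈ 31262.481 → 31262.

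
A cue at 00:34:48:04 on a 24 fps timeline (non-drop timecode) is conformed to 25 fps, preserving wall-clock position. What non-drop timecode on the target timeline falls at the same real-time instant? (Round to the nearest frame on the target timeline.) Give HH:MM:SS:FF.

00:34:48:04

Source frame index: (0×3600 + 34×60 + 48) × 24 + 4 = 50116.
Real time: 50116 / (24) = 12529/6 s.
Target frame: (12529/6) × (25) = 313225/6 ≈ 52204.167 → 52204.
At 25 labels/s: frame 52204 → 00:34:48:04.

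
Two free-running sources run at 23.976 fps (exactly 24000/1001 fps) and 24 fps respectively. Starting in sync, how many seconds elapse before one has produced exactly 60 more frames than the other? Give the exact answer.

2502.5 seconds

The gap grows by |24 − 24000/1001| = 24/1001 frames per second.
Time for a 60-frame gap: 60 ÷ (24/1001) = 2502.5 s.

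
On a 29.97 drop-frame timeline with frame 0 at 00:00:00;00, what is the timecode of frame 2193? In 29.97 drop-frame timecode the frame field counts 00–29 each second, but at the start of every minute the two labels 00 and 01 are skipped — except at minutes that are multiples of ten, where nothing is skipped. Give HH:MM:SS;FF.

00:01:13;05

Ten DF minutes hold 17982 frames, so frame 2193 lies in block 0 (frames 0–17981) with 2193 frames into that block.
The block's first minute is 1800 frames and the rest 1798 each; 2193 frames reaches minute 1, so 0 × 18 + 1 × 2 = 2 labels have been skipped so far.
Adding those back, label number 2193 + 2 = 2195 at 30 labels/s is 73 s + 5 f = 0 h 1 min 13 s frame 5, i.e. 00:01:13;05.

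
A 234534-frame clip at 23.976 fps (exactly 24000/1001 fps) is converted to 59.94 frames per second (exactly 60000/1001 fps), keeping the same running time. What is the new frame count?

586335 frames

Target frames = source frames × (target rate / source rate) = 234534 × (60000/1001)/(24000/1001) = 234534 × 5/2 = 586335.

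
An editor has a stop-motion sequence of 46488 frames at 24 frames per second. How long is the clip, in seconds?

1937 seconds

Running time = 46488 / (24) = 1937 s.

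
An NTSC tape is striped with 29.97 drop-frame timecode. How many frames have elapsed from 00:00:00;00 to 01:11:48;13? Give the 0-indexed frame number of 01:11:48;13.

Complete 10-minute blocks: 7, each 17982 frames → 125874.
Remaining 1 whole minute in the current block: 1800 + 0 × 1798 = 1800 frames.
Within the current minute: 48 × 30 + 13 − 2 = 1451 (labels ;00/;01 skipped at this minute). Total = 125874 + 1800 + 1451 = 129125.

129125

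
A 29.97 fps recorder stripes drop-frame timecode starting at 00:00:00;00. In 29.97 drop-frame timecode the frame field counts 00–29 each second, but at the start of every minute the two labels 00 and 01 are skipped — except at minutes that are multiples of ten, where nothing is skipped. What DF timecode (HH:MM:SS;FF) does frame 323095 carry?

02:59:40;19

Ten DF minutes hold 17982 frames, so frame 323095 lies in block 17 (frames 305694–323675) with 17401 frames into that block.
The block's first minute is 1800 frames and the rest 1798 each; 17401 frames reaches minute 9, so 17 × 18 + 9 × 2 = 324 labels have been skipped so far.
Adding those back, label number 323095 + 324 = 323419 at 30 labels/s is 10780 s + 19 f = 2 h 59 min 40 s frame 19, i.e. 02:59:40;19.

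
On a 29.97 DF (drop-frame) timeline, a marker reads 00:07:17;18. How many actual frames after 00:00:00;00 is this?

13114

As if non-drop at 30 labels/s: (0 × 3600 + 7 × 60 + 17) × 30 + 18 = 13128.
Minute boundaries passed: 7; those not divisible by 10: 7 − 0 = 7; dropped labels = 2 × 7 = 14.
Actual frame index = 13128 − 14 = 13114.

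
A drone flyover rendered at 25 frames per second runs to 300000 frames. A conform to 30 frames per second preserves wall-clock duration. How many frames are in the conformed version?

360000 frames

Target frames = source frames × (target rate / source rate) = 300000 × (30)/(25) = 300000 × 6/5 = 360000.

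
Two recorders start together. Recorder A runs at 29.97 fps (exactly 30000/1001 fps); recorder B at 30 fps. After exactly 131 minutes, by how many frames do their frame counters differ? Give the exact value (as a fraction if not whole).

131 min = 7860 s.
A emits 30000/1001 × 7860 = 235800000/1001 frames; B emits 30 × 7860 = 235800.
Difference = 235800/1001 frames (≈ 235.5644); B is ahead of A.

235800/1001 frames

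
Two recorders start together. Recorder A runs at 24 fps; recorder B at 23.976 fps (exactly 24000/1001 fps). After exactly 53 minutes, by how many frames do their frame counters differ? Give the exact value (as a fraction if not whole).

76320/1001 frames

53 min = 3180 s.
A emits 24 × 3180 = 76320 frames; B emits 24000/1001 × 3180 = 76320000/1001.
Difference = 76320/1001 frames (≈ 76.2438); B is behind A.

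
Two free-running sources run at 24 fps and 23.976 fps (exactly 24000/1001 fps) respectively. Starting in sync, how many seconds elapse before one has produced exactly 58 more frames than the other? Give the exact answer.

29029/12 seconds

The gap grows by |24000/1001 − 24| = 24/1001 frames per second.
Time for a 58-frame gap: 58 ÷ (24/1001) = 29029/12 s.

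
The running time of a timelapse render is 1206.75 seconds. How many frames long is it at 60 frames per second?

Frames = 1206.75 × 60 = 72405.

72405 frames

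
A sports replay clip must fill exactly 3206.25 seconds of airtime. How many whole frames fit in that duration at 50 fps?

Frames = 3206.25 × 50 = 320625/2 ≈ 160312.5000.
Complete frames: 160312.

160312 frames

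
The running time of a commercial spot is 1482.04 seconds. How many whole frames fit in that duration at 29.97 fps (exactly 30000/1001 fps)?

Frames = 1482.04 × 30000/1001 = 6351600/143 ≈ 44416.7832.
Complete frames: 44416.

44416 frames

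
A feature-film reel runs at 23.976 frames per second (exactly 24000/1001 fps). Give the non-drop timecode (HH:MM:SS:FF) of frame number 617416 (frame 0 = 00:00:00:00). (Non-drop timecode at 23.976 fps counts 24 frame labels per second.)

617416 ÷ 24 = 25725 full seconds, remainder 16 frames.
25725 s = 7 h 8 min 45 s.
Timecode: 07:08:45:16.

07:08:45:16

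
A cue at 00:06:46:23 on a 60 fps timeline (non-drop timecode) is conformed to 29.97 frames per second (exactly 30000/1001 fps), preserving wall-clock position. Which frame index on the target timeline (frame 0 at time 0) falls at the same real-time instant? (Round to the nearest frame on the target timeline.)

Source frame index: (0×3600 + 6×60 + 46) × 60 + 23 = 24383.
Real time: 24383 / (60) = 24383/60 s.
Target frame: (24383/60) × (30000/1001) = 12191500/1001 ≈ 12179.321 → 12179.

frame 12179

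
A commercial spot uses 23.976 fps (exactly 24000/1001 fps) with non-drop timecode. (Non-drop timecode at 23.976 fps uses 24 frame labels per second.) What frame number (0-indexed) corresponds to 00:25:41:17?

Total seconds to the label: (0 × 3600 + 25 × 60 + 41) = 1541.
Frame index = 1541 × 24 + 17 = 37001.

37001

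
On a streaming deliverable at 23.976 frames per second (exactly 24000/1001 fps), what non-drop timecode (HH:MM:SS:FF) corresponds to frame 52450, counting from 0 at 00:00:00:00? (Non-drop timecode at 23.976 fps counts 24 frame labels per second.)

52450 ÷ 24 = 2185 full seconds, remainder 10 frames.
2185 s = 0 h 36 min 25 s.
Timecode: 00:36:25:10.

00:36:25:10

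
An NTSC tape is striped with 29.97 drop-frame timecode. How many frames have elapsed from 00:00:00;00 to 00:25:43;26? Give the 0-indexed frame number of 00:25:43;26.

Complete 10-minute blocks: 2, each 17982 frames → 35964.
Remaining 5 whole minutes in the current block: 1800 + 4 × 1798 = 8992 frames.
Within the current minute: 43 × 30 + 26 − 2 = 1314 (labels ;00/;01 skipped at this minute). Total = 35964 + 8992 + 1314 = 46270.

46270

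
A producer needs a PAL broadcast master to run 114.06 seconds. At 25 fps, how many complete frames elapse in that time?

Frames = 114.06 × 25 = 5703/2 ≈ 2851.5000.
Complete frames: 2851.

2851 frames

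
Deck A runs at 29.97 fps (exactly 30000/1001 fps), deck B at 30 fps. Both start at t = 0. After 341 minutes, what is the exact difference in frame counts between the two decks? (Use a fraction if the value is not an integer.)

341 min = 20460 s.
A emits 30000/1001 × 20460 = 55800000/91 frames; B emits 30 × 20460 = 613800.
Difference = 55800/91 frames (≈ 613.1868); B is ahead of A.

55800/91 frames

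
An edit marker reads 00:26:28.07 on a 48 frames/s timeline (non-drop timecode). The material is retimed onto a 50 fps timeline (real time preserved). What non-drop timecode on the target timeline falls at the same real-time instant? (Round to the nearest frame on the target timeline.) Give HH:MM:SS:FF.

Source frame index: (0×3600 + 26×60 + 28) × 48 + 7 = 76231.
Real time: 76231 / (48) = 76231/48 s.
Target frame: (76231/48) × (50) = 1905775/24 ≈ 79407.292 → 79407.
At 50 labels/s: frame 79407 → 00:26:28:07.

00:26:28:07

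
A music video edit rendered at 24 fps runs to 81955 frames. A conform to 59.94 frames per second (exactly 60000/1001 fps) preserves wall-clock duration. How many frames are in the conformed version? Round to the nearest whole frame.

Frames at target rate = 81955 × (60000/1001) / (24) = 204887500/1001 ≈ 204682.817.
Nearest whole frame: 204683.

204683 frames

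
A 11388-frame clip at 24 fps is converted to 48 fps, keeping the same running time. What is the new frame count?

Target frames = source frames × (target rate / source rate) = 11388 × (48)/(24) = 11388 × 2 = 22776.

22776 frames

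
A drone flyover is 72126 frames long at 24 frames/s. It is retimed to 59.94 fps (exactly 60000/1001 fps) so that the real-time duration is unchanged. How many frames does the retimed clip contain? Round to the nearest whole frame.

Frames at target rate = 72126 × (60000/1001) / (24) = 180315000/1001 ≈ 180134.865.
Nearest whole frame: 180135.

180135 frames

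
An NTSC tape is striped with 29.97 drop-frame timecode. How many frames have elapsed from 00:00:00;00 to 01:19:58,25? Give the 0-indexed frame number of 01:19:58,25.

143821

Complete 10-minute blocks: 7, each 17982 frames → 125874.
Remaining 9 whole minutes in the current block: 1800 + 8 × 1798 = 16184 frames.
Within the current minute: 58 × 30 + 25 − 2 = 1763 (labels ;00/;01 skipped at this minute). Total = 125874 + 16184 + 1763 = 143821.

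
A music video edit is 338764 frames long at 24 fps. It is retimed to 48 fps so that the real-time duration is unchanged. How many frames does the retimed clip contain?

677528 frames

Target frames = source frames × (target rate / source rate) = 338764 × (48)/(24) = 338764 × 2 = 677528.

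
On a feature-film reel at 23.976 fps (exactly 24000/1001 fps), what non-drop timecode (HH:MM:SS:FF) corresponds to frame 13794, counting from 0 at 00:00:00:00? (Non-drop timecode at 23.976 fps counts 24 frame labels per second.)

00:09:34:18

13794 ÷ 24 = 574 full seconds, remainder 18 frames.
574 s = 0 h 9 min 34 s.
Timecode: 00:09:34:18.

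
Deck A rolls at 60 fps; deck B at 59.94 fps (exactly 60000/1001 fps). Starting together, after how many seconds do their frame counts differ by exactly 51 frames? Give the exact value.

850.85 seconds

The gap grows by |60000/1001 − 60| = 60/1001 frames per second.
Time for a 51-frame gap: 51 ÷ (60/1001) = 850.85 s.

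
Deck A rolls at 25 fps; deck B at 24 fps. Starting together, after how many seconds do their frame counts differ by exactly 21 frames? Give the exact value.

The gap grows by |24 − 25| = 1 frame per second.
Time for a 21-frame gap: 21 ÷ (1) = 21 s.

21 seconds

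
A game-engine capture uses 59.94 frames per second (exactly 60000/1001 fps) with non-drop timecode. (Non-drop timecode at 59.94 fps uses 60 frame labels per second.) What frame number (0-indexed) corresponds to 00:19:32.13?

Total seconds to the label: (0 × 3600 + 19 × 60 + 32) = 1172.
Frame index = 1172 × 60 + 13 = 70333.

frame 70333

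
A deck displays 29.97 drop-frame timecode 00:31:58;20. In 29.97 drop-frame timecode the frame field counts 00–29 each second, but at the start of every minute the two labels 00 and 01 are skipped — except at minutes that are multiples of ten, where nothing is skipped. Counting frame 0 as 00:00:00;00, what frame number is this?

As if non-drop at 30 labels/s: (0 × 3600 + 31 × 60 + 58) × 30 + 20 = 57560.
Minute boundaries passed: 31; those not divisible by 10: 31 − 3 = 28; dropped labels = 2 × 28 = 56.
Actual frame index = 57560 − 56 = 57504.

57504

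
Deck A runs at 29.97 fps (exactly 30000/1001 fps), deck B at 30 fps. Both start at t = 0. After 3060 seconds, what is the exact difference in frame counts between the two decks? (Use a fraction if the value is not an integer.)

91800/1001 frames

A emits 30000/1001 × 3060 = 91800000/1001 frames; B emits 30 × 3060 = 91800.
Difference = 91800/1001 frames (≈ 91.7083); B is ahead of A.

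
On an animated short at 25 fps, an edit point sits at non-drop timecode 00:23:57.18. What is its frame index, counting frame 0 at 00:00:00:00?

Total seconds to the label: (0 × 3600 + 23 × 60 + 57) = 1437.
Frame index = 1437 × 25 + 18 = 35943.

frame 35943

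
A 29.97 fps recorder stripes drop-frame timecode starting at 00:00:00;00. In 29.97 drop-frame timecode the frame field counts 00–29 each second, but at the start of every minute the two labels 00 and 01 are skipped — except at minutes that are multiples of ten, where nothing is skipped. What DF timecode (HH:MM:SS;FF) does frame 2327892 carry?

Ten DF minutes hold 17982 frames, so frame 2327892 lies in block 129 (frames 2319678–2337659) with 8214 frames into that block.
The block's first minute is 1800 frames and the rest 1798 each; 8214 frames reaches minute 4, so 129 × 18 + 4 × 2 = 2330 labels have been skipped so far.
Adding those back, label number 2327892 + 2330 = 2330222 at 30 labels/s is 77674 s + 2 f = 21 h 34 min 34 s frame 2, i.e. 21:34:34;02.

21:34:34;02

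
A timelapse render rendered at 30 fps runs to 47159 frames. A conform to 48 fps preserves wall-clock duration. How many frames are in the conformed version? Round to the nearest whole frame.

Frames at target rate = 47159 × (48) / (30) = 377272/5 ≈ 75454.400.
Nearest whole frame: 75454.

75454 frames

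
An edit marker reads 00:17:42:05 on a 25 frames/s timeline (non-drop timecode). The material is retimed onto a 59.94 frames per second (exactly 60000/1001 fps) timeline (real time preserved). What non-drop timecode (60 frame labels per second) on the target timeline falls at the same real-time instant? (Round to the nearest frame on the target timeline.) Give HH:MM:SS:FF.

Source frame index: (0×3600 + 17×60 + 42) × 25 + 5 = 26555.
Real time: 26555 / (25) = 5311/5 s.
Target frame: (5311/5) × (60000/1001) = 63732000/1001 ≈ 63668.332 → 63668.
At 60 labels/s: frame 63668 → 00:17:41:08.

00:17:41:08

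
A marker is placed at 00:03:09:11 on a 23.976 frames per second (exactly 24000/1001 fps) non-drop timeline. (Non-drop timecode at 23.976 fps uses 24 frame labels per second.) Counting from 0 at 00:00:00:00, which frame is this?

Total seconds to the label: (0 × 3600 + 3 × 60 + 9) = 189.
Frame index = 189 × 24 + 11 = 4547.

4547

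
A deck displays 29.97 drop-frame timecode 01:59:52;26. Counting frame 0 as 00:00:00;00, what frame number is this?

Complete 10-minute blocks: 11, each 17982 frames → 197802.
Remaining 9 whole minutes in the current block: 1800 + 8 × 1798 = 16184 frames.
Within the current minute: 52 × 30 + 26 − 2 = 1584 (labels ;00/;01 skipped at this minute). Total = 197802 + 16184 + 1584 = 215570.

215570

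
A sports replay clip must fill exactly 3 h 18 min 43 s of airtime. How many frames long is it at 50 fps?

3 h 18 min 43 s = 11923 s.
Frames = 11923 × 50 = 596150.

596150 frames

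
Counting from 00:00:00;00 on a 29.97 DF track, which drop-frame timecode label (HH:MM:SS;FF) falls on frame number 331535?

Ten DF minutes hold 17982 frames, so frame 331535 lies in block 18 (frames 323676–341657) with 7859 frames into that block.
The block's first minute is 1800 frames and the rest 1798 each; 7859 frames reaches minute 4, so 18 × 18 + 4 × 2 = 332 labels have been skipped so far.
Adding those back, label number 331535 + 332 = 331867 at 30 labels/s is 11062 s + 7 f = 3 h 4 min 22 s frame 7, i.e. 03:04:22;07.

03:04:22;07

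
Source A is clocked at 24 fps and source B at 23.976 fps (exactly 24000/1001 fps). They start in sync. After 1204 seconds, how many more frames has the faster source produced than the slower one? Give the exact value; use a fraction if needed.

4128/143 frames

A emits 24 × 1204 = 28896 frames; B emits 24000/1001 × 1204 = 4128000/143.
Difference = 4128/143 frames (≈ 28.8671); B is behind A.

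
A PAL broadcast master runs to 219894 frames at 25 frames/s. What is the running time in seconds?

8795.76 seconds

Running time = 219894 / (25) = 8795.76 s.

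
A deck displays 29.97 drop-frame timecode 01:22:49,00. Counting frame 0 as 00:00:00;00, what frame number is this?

148922

Complete 10-minute blocks: 8, each 17982 frames → 143856.
Remaining 2 whole minutes in the current block: 1800 + 1 × 1798 = 3598 frames.
Within the current minute: 49 × 30 + 0 − 2 = 1468 (labels ;00/;01 skipped at this minute). Total = 143856 + 3598 + 1468 = 148922.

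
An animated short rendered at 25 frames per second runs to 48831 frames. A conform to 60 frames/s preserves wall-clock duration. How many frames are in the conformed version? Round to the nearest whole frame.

117194 frames

Frames at target rate = 48831 × (60) / (25) = 585972/5 ≈ 117194.400.
Nearest whole frame: 117194.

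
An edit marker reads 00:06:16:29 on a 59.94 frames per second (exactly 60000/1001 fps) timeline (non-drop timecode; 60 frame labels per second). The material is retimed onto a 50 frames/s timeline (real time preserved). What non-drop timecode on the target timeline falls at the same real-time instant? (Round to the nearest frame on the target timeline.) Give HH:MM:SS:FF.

Source frame index: (0×3600 + 6×60 + 16) × 60 + 29 = 22589.
Real time: 22589 / (60000/1001) = 22611589/60000 s.
Target frame: (22611589/60000) × (50) = 22611589/1200 ≈ 18842.991 → 18843.
At 50 labels/s: frame 18843 → 00:06:16:43.

00:06:16:43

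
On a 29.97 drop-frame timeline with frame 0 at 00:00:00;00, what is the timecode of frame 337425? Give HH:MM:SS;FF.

Ten DF minutes hold 17982 frames, so frame 337425 lies in block 18 (frames 323676–341657) with 13749 frames into that block.
The block's first minute is 1800 frames and the rest 1798 each; 13749 frames reaches minute 7, so 18 × 18 + 7 × 2 = 338 labels have been skipped so far.
Adding those back, label number 337425 + 338 = 337763 at 30 labels/s is 11258 s + 23 f = 3 h 7 min 38 s frame 23, i.e. 03:07:38;23.

03:07:38;23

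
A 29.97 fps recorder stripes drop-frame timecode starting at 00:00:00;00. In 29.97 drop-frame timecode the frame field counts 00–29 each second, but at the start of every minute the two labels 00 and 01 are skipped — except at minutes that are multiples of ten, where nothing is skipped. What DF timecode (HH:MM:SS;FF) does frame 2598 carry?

Ten DF minutes hold 17982 frames, so frame 2598 lies in block 0 (frames 0–17981) with 2598 frames into that block.
The block's first minute is 1800 frames and the rest 1798 each; 2598 frames reaches minute 1, so 0 × 18 + 1 × 2 = 2 labels have been skipped so far.
Adding those back, label number 2598 + 2 = 2600 at 30 labels/s is 86 s + 20 f = 0 h 1 min 26 s frame 20, i.e. 00:01:26;20.

00:01:26;20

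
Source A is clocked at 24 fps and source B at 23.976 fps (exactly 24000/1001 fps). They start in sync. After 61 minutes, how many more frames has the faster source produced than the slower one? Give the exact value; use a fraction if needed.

87840/1001 frames

61 min = 3660 s.
A emits 24 × 3660 = 87840 frames; B emits 24000/1001 × 3660 = 87840000/1001.
Difference = 87840/1001 frames (≈ 87.7522); B is behind A.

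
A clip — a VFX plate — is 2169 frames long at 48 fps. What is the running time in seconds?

Running time = 2169 / (48) = 45.1875 s.

45.1875 seconds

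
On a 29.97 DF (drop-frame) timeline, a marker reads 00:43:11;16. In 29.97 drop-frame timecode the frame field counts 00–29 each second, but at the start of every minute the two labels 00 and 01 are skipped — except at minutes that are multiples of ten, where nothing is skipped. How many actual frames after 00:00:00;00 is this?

As if non-drop at 30 labels/s: (0 × 3600 + 43 × 60 + 11) × 30 + 16 = 77746.
Minute boundaries passed: 43; those not divisible by 10: 43 − 4 = 39; dropped labels = 2 × 39 = 78.
Actual frame index = 77746 − 78 = 77668.

77668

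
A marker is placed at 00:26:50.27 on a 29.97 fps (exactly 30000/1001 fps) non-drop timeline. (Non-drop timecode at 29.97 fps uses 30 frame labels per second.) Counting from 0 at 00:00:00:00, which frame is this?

Total seconds to the label: (0 × 3600 + 26 × 60 + 50) = 1610.
Frame index = 1610 × 30 + 27 = 48327.

48327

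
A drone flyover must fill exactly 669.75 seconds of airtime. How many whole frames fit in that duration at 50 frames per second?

33487 frames

Frames = 669.75 × 50 = 66975/2 ≈ 33487.5000.
Complete frames: 33487.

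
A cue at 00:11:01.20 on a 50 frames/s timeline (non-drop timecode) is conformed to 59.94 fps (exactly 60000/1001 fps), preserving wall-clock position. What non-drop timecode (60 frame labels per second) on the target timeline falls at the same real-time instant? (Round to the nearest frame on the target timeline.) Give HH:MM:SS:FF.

00:11:00:44

Source frame index: (0×3600 + 11×60 + 1) × 50 + 20 = 33070.
Real time: 33070 / (50) = 3307/5 s.
Target frame: (3307/5) × (60000/1001) = 39684000/1001 ≈ 39644.356 → 39644.
At 60 labels/s: frame 39644 → 00:11:00:44.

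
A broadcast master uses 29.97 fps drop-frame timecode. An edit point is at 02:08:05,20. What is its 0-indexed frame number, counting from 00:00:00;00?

As if non-drop at 30 labels/s: (2 × 3600 + 8 × 60 + 5) × 30 + 20 = 230570.
Minute boundaries passed: 128; those not divisible by 10: 128 − 12 = 116; dropped labels = 2 × 116 = 232.
Actual frame index = 230570 − 232 = 230338.

230338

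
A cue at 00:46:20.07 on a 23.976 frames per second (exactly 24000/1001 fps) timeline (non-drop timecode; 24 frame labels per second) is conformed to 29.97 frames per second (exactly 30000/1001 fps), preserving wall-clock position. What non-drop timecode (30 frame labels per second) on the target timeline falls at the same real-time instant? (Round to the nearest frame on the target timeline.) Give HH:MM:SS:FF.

Source frame index: (0×3600 + 46×60 + 20) × 24 + 7 = 66727.
Real time: 66727 / (24000/1001) = 66793727/24000 s.
Target frame: (66793727/24000) × (30000/1001) = 333635/4 ≈ 83408.750 → 83409.
At 30 labels/s: frame 83409 → 00:46:20:09.

00:46:20:09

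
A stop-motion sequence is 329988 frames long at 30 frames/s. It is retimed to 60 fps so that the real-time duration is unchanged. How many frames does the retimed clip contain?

659976 frames

Target frames = source frames × (target rate / source rate) = 329988 × (60)/(30) = 329988 × 2 = 659976.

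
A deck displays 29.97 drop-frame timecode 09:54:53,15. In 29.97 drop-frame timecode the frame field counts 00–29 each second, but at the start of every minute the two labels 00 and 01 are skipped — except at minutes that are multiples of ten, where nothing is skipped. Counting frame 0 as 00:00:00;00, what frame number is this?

1069735

Complete 10-minute blocks: 59, each 17982 frames → 1060938.
Remaining 4 whole minutes in the current block: 1800 + 3 × 1798 = 7194 frames.
Within the current minute: 53 × 30 + 15 − 2 = 1603 (labels ;00/;01 skipped at this minute). Total = 1060938 + 7194 + 1603 = 1069735.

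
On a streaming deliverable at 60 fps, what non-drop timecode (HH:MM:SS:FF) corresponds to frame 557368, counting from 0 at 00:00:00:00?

02:34:49:28

557368 ÷ 60 = 9289 full seconds, remainder 28 frames.
9289 s = 2 h 34 min 49 s.
Timecode: 02:34:49:28.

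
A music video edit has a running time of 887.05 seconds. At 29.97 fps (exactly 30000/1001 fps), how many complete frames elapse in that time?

26584 frames

Frames = 887.05 × 30000/1001 = 26611500/1001 ≈ 26584.9151.
Complete frames: 26584.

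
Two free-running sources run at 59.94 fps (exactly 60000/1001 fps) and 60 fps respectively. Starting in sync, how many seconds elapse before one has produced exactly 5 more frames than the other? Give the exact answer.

The gap grows by |60 − 60000/1001| = 60/1001 frames per second.
Time for a 5-frame gap: 5 ÷ (60/1001) = 1001/12 s.

1001/12 seconds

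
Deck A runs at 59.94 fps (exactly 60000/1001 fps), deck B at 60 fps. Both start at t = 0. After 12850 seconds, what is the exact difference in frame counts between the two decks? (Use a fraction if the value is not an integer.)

A emits 60000/1001 × 12850 = 771000000/1001 frames; B emits 60 × 12850 = 771000.
Difference = 771000/1001 frames (≈ 770.2298); B is ahead of A.

771000/1001 frames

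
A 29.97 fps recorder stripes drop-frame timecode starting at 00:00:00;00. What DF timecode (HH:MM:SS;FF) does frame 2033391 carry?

18:50:47;15

Each 10-minute DF block holds 10 × 60 × 30 − 9 × 2 = 17982 frames. 2033391 ÷ 17982 → 113 full blocks, remainder 1425.
Within the partial block the first minute is 1800 frames and each further minute 1798, so 0 further minute boundaries passed. Total skipped labels = 18 × 113 + 2 × 0 = 2034.
Non-drop label index = 2033391 + 2034 = 2035425; at 30 labels/s that is 18:50:47:15, i.e. DF 18:50:47;15.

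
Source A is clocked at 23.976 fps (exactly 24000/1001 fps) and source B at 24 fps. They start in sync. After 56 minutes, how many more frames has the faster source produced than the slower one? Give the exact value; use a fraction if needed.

56 min = 3360 s.
A emits 24000/1001 × 3360 = 11520000/143 frames; B emits 24 × 3360 = 80640.
Difference = 11520/143 frames (≈ 80.5594); B is ahead of A.

11520/143 frames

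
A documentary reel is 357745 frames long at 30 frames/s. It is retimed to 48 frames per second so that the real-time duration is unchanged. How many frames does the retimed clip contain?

Target frames = source frames × (target rate / source rate) = 357745 × (48)/(30) = 357745 × 8/5 = 572392.

572392 frames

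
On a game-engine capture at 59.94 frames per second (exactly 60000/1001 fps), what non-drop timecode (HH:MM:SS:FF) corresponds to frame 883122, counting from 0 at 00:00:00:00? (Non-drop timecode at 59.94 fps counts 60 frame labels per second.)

04:05:18:42

883122 ÷ 60 = 14718 full seconds, remainder 42 frames.
14718 s = 4 h 5 min 18 s.
Timecode: 04:05:18:42.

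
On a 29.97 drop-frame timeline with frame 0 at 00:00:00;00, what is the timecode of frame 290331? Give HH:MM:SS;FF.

Each 10-minute DF block holds 10 × 60 × 30 − 9 × 2 = 17982 frames. 290331 ÷ 17982 → 16 full blocks, remainder 2619.
Within the partial block the first minute is 1800 frames and each further minute 1798, so 1 further minute boundary passed. Total skipped labels = 18 × 16 + 2 × 1 = 290.
Non-drop label index = 290331 + 290 = 290621; at 30 labels/s that is 02:41:27:11, i.e. DF 02:41:27;11.

02:41:27;11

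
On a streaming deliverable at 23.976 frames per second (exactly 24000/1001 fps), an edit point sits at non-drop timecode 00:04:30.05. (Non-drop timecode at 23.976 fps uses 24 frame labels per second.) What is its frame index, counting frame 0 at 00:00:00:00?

Total seconds to the label: (0 × 3600 + 4 × 60 + 30) = 270.
Frame index = 270 × 24 + 5 = 6485.

frame 6485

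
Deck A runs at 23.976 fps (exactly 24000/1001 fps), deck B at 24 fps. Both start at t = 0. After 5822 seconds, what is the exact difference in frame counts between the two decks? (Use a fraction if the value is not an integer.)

139728/1001 frames

A emits 24000/1001 × 5822 = 139728000/1001 frames; B emits 24 × 5822 = 139728.
Difference = 139728/1001 frames (≈ 139.5884); B is ahead of A.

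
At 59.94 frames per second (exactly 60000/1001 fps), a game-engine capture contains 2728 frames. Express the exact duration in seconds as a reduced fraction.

Running time = 2728 ÷ (60000/1001) = 2728 × 1001/60000 = 341341/7500 s.

341341/7500 seconds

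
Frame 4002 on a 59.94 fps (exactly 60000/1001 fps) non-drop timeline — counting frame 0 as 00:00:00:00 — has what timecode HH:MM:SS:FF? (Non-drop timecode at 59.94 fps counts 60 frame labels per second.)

00:01:06:42

4002 ÷ 60 = 66 full seconds, remainder 42 frames.
66 s = 0 h 1 min 6 s.
Timecode: 00:01:06:42.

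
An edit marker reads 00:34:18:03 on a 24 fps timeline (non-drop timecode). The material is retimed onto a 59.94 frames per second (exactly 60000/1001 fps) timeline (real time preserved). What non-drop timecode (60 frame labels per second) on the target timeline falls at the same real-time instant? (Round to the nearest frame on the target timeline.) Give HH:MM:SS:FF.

00:34:16:04

Source frame index: (0×3600 + 34×60 + 18) × 24 + 3 = 49395.
Real time: 49395 / (24) = 16465/8 s.
Target frame: (16465/8) × (60000/1001) = 123487500/1001 ≈ 123364.136 → 123364.
At 60 labels/s: frame 123364 → 00:34:16:04.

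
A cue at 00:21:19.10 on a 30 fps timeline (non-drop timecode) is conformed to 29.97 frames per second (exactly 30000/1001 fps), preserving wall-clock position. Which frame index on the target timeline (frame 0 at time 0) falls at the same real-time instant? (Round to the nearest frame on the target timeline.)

frame 38342

Source frame index: (0×3600 + 21×60 + 19) × 30 + 10 = 38380.
Real time: 38380 / (30) = 3838/3 s.
Target frame: (3838/3) × (30000/1001) = 38380000/1001 ≈ 38341.658 → 38342.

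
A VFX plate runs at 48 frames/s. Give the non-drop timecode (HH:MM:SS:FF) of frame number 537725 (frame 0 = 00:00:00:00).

537725 ÷ 48 = 11202 full seconds, remainder 29 frames.
11202 s = 3 h 6 min 42 s.
Timecode: 03:06:42:29.

03:06:42:29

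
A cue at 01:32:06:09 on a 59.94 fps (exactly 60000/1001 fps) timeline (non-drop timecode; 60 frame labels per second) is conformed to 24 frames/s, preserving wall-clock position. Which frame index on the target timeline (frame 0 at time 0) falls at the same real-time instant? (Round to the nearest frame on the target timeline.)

frame 132760

Source frame index: (1×3600 + 32×60 + 6) × 60 + 9 = 331569.
Real time: 331569 / (60000/1001) = 110633523/20000 s.
Target frame: (110633523/20000) × (24) = 331900569/2500 ≈ 132760.228 → 132760.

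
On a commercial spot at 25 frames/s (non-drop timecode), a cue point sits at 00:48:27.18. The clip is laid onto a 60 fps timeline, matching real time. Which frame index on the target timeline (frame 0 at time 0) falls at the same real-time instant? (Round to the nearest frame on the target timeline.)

frame 174463

Source frame index: (0×3600 + 48×60 + 27) × 25 + 18 = 72693.
Real time: 72693 / (25) = 72693/25 s.
Target frame: (72693/25) × (60) = 872316/5 ≈ 174463.200 → 174463.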